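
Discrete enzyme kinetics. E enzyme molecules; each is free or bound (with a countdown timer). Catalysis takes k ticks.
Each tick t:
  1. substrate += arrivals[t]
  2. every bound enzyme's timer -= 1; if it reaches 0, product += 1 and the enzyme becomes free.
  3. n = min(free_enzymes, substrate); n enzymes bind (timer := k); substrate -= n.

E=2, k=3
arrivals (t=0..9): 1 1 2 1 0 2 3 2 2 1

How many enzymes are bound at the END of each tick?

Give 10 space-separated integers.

t=0: arr=1 -> substrate=0 bound=1 product=0
t=1: arr=1 -> substrate=0 bound=2 product=0
t=2: arr=2 -> substrate=2 bound=2 product=0
t=3: arr=1 -> substrate=2 bound=2 product=1
t=4: arr=0 -> substrate=1 bound=2 product=2
t=5: arr=2 -> substrate=3 bound=2 product=2
t=6: arr=3 -> substrate=5 bound=2 product=3
t=7: arr=2 -> substrate=6 bound=2 product=4
t=8: arr=2 -> substrate=8 bound=2 product=4
t=9: arr=1 -> substrate=8 bound=2 product=5

Answer: 1 2 2 2 2 2 2 2 2 2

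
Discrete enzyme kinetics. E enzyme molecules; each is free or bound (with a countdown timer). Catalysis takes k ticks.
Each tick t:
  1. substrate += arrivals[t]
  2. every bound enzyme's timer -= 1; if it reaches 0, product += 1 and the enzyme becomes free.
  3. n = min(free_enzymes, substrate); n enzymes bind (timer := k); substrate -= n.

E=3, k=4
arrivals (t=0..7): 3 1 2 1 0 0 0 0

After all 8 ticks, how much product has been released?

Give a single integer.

t=0: arr=3 -> substrate=0 bound=3 product=0
t=1: arr=1 -> substrate=1 bound=3 product=0
t=2: arr=2 -> substrate=3 bound=3 product=0
t=3: arr=1 -> substrate=4 bound=3 product=0
t=4: arr=0 -> substrate=1 bound=3 product=3
t=5: arr=0 -> substrate=1 bound=3 product=3
t=6: arr=0 -> substrate=1 bound=3 product=3
t=7: arr=0 -> substrate=1 bound=3 product=3

Answer: 3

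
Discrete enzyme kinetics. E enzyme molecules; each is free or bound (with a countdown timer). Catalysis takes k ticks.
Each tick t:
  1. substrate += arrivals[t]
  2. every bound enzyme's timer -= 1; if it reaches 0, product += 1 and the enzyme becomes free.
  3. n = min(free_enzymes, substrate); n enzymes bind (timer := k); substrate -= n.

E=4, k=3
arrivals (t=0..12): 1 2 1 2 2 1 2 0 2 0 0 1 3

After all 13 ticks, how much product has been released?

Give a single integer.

t=0: arr=1 -> substrate=0 bound=1 product=0
t=1: arr=2 -> substrate=0 bound=3 product=0
t=2: arr=1 -> substrate=0 bound=4 product=0
t=3: arr=2 -> substrate=1 bound=4 product=1
t=4: arr=2 -> substrate=1 bound=4 product=3
t=5: arr=1 -> substrate=1 bound=4 product=4
t=6: arr=2 -> substrate=2 bound=4 product=5
t=7: arr=0 -> substrate=0 bound=4 product=7
t=8: arr=2 -> substrate=1 bound=4 product=8
t=9: arr=0 -> substrate=0 bound=4 product=9
t=10: arr=0 -> substrate=0 bound=2 product=11
t=11: arr=1 -> substrate=0 bound=2 product=12
t=12: arr=3 -> substrate=0 bound=4 product=13

Answer: 13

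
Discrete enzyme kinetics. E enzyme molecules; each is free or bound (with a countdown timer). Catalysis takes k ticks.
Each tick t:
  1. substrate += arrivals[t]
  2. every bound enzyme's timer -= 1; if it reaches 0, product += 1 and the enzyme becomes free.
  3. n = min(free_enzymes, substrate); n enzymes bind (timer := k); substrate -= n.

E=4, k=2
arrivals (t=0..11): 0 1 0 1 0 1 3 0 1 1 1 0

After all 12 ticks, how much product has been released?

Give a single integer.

Answer: 8

Derivation:
t=0: arr=0 -> substrate=0 bound=0 product=0
t=1: arr=1 -> substrate=0 bound=1 product=0
t=2: arr=0 -> substrate=0 bound=1 product=0
t=3: arr=1 -> substrate=0 bound=1 product=1
t=4: arr=0 -> substrate=0 bound=1 product=1
t=5: arr=1 -> substrate=0 bound=1 product=2
t=6: arr=3 -> substrate=0 bound=4 product=2
t=7: arr=0 -> substrate=0 bound=3 product=3
t=8: arr=1 -> substrate=0 bound=1 product=6
t=9: arr=1 -> substrate=0 bound=2 product=6
t=10: arr=1 -> substrate=0 bound=2 product=7
t=11: arr=0 -> substrate=0 bound=1 product=8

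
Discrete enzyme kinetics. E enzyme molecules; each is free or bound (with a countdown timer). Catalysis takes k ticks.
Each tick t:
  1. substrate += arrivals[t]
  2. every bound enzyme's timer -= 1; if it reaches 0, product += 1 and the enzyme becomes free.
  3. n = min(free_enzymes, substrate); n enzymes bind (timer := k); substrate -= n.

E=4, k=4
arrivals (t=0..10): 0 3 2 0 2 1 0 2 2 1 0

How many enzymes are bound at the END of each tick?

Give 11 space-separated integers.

t=0: arr=0 -> substrate=0 bound=0 product=0
t=1: arr=3 -> substrate=0 bound=3 product=0
t=2: arr=2 -> substrate=1 bound=4 product=0
t=3: arr=0 -> substrate=1 bound=4 product=0
t=4: arr=2 -> substrate=3 bound=4 product=0
t=5: arr=1 -> substrate=1 bound=4 product=3
t=6: arr=0 -> substrate=0 bound=4 product=4
t=7: arr=2 -> substrate=2 bound=4 product=4
t=8: arr=2 -> substrate=4 bound=4 product=4
t=9: arr=1 -> substrate=2 bound=4 product=7
t=10: arr=0 -> substrate=1 bound=4 product=8

Answer: 0 3 4 4 4 4 4 4 4 4 4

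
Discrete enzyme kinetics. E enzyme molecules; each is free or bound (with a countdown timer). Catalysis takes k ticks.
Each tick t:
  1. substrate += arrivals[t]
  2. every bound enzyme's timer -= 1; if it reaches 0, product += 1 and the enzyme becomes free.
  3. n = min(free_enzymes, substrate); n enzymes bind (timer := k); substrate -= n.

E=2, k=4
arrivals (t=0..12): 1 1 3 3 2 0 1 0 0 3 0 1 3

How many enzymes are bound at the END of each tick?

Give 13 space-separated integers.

t=0: arr=1 -> substrate=0 bound=1 product=0
t=1: arr=1 -> substrate=0 bound=2 product=0
t=2: arr=3 -> substrate=3 bound=2 product=0
t=3: arr=3 -> substrate=6 bound=2 product=0
t=4: arr=2 -> substrate=7 bound=2 product=1
t=5: arr=0 -> substrate=6 bound=2 product=2
t=6: arr=1 -> substrate=7 bound=2 product=2
t=7: arr=0 -> substrate=7 bound=2 product=2
t=8: arr=0 -> substrate=6 bound=2 product=3
t=9: arr=3 -> substrate=8 bound=2 product=4
t=10: arr=0 -> substrate=8 bound=2 product=4
t=11: arr=1 -> substrate=9 bound=2 product=4
t=12: arr=3 -> substrate=11 bound=2 product=5

Answer: 1 2 2 2 2 2 2 2 2 2 2 2 2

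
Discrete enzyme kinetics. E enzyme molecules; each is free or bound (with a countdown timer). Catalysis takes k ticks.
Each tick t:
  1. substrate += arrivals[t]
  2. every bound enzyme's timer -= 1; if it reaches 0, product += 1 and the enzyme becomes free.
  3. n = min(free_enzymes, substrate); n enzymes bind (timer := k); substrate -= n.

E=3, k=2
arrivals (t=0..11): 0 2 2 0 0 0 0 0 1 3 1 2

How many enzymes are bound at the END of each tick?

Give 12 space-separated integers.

t=0: arr=0 -> substrate=0 bound=0 product=0
t=1: arr=2 -> substrate=0 bound=2 product=0
t=2: arr=2 -> substrate=1 bound=3 product=0
t=3: arr=0 -> substrate=0 bound=2 product=2
t=4: arr=0 -> substrate=0 bound=1 product=3
t=5: arr=0 -> substrate=0 bound=0 product=4
t=6: arr=0 -> substrate=0 bound=0 product=4
t=7: arr=0 -> substrate=0 bound=0 product=4
t=8: arr=1 -> substrate=0 bound=1 product=4
t=9: arr=3 -> substrate=1 bound=3 product=4
t=10: arr=1 -> substrate=1 bound=3 product=5
t=11: arr=2 -> substrate=1 bound=3 product=7

Answer: 0 2 3 2 1 0 0 0 1 3 3 3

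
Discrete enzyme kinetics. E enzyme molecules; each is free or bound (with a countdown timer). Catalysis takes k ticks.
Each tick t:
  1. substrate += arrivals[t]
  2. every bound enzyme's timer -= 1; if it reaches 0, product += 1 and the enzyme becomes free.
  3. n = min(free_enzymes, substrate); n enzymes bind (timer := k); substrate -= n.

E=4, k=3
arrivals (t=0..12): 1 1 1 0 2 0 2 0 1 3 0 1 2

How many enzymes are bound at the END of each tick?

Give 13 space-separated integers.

t=0: arr=1 -> substrate=0 bound=1 product=0
t=1: arr=1 -> substrate=0 bound=2 product=0
t=2: arr=1 -> substrate=0 bound=3 product=0
t=3: arr=0 -> substrate=0 bound=2 product=1
t=4: arr=2 -> substrate=0 bound=3 product=2
t=5: arr=0 -> substrate=0 bound=2 product=3
t=6: arr=2 -> substrate=0 bound=4 product=3
t=7: arr=0 -> substrate=0 bound=2 product=5
t=8: arr=1 -> substrate=0 bound=3 product=5
t=9: arr=3 -> substrate=0 bound=4 product=7
t=10: arr=0 -> substrate=0 bound=4 product=7
t=11: arr=1 -> substrate=0 bound=4 product=8
t=12: arr=2 -> substrate=0 bound=3 product=11

Answer: 1 2 3 2 3 2 4 2 3 4 4 4 3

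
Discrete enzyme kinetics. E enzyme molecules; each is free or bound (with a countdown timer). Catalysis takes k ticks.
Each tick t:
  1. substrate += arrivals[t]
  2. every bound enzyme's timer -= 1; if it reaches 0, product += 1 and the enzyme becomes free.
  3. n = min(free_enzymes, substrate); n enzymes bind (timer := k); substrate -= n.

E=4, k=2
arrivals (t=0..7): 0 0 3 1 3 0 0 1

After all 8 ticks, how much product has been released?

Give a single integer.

Answer: 7

Derivation:
t=0: arr=0 -> substrate=0 bound=0 product=0
t=1: arr=0 -> substrate=0 bound=0 product=0
t=2: arr=3 -> substrate=0 bound=3 product=0
t=3: arr=1 -> substrate=0 bound=4 product=0
t=4: arr=3 -> substrate=0 bound=4 product=3
t=5: arr=0 -> substrate=0 bound=3 product=4
t=6: arr=0 -> substrate=0 bound=0 product=7
t=7: arr=1 -> substrate=0 bound=1 product=7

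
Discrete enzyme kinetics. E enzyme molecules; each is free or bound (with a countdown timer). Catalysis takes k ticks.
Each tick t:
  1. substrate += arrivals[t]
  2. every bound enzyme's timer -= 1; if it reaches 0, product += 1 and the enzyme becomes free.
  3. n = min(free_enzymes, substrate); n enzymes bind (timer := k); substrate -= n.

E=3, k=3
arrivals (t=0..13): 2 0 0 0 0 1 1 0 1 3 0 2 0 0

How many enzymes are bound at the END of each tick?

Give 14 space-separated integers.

Answer: 2 2 2 0 0 1 2 2 2 3 3 3 3 3

Derivation:
t=0: arr=2 -> substrate=0 bound=2 product=0
t=1: arr=0 -> substrate=0 bound=2 product=0
t=2: arr=0 -> substrate=0 bound=2 product=0
t=3: arr=0 -> substrate=0 bound=0 product=2
t=4: arr=0 -> substrate=0 bound=0 product=2
t=5: arr=1 -> substrate=0 bound=1 product=2
t=6: arr=1 -> substrate=0 bound=2 product=2
t=7: arr=0 -> substrate=0 bound=2 product=2
t=8: arr=1 -> substrate=0 bound=2 product=3
t=9: arr=3 -> substrate=1 bound=3 product=4
t=10: arr=0 -> substrate=1 bound=3 product=4
t=11: arr=2 -> substrate=2 bound=3 product=5
t=12: arr=0 -> substrate=0 bound=3 product=7
t=13: arr=0 -> substrate=0 bound=3 product=7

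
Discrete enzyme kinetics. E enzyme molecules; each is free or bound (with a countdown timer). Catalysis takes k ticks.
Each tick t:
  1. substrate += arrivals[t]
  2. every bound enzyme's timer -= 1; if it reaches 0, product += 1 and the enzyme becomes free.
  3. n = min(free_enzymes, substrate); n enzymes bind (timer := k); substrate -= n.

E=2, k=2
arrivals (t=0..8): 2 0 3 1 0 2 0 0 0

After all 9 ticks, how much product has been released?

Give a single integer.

Answer: 8

Derivation:
t=0: arr=2 -> substrate=0 bound=2 product=0
t=1: arr=0 -> substrate=0 bound=2 product=0
t=2: arr=3 -> substrate=1 bound=2 product=2
t=3: arr=1 -> substrate=2 bound=2 product=2
t=4: arr=0 -> substrate=0 bound=2 product=4
t=5: arr=2 -> substrate=2 bound=2 product=4
t=6: arr=0 -> substrate=0 bound=2 product=6
t=7: arr=0 -> substrate=0 bound=2 product=6
t=8: arr=0 -> substrate=0 bound=0 product=8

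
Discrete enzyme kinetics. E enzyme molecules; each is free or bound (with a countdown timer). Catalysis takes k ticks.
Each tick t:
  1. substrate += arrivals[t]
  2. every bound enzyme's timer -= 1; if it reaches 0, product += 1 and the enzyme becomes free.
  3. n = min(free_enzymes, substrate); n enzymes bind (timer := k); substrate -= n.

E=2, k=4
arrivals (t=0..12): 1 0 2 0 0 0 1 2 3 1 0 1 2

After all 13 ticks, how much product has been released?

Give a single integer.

t=0: arr=1 -> substrate=0 bound=1 product=0
t=1: arr=0 -> substrate=0 bound=1 product=0
t=2: arr=2 -> substrate=1 bound=2 product=0
t=3: arr=0 -> substrate=1 bound=2 product=0
t=4: arr=0 -> substrate=0 bound=2 product=1
t=5: arr=0 -> substrate=0 bound=2 product=1
t=6: arr=1 -> substrate=0 bound=2 product=2
t=7: arr=2 -> substrate=2 bound=2 product=2
t=8: arr=3 -> substrate=4 bound=2 product=3
t=9: arr=1 -> substrate=5 bound=2 product=3
t=10: arr=0 -> substrate=4 bound=2 product=4
t=11: arr=1 -> substrate=5 bound=2 product=4
t=12: arr=2 -> substrate=6 bound=2 product=5

Answer: 5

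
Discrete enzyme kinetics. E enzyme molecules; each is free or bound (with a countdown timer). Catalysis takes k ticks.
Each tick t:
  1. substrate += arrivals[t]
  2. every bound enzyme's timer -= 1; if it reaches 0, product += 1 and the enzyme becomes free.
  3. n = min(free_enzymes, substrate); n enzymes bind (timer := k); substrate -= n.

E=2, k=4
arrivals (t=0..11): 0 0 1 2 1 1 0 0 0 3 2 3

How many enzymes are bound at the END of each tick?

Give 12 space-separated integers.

Answer: 0 0 1 2 2 2 2 2 2 2 2 2

Derivation:
t=0: arr=0 -> substrate=0 bound=0 product=0
t=1: arr=0 -> substrate=0 bound=0 product=0
t=2: arr=1 -> substrate=0 bound=1 product=0
t=3: arr=2 -> substrate=1 bound=2 product=0
t=4: arr=1 -> substrate=2 bound=2 product=0
t=5: arr=1 -> substrate=3 bound=2 product=0
t=6: arr=0 -> substrate=2 bound=2 product=1
t=7: arr=0 -> substrate=1 bound=2 product=2
t=8: arr=0 -> substrate=1 bound=2 product=2
t=9: arr=3 -> substrate=4 bound=2 product=2
t=10: arr=2 -> substrate=5 bound=2 product=3
t=11: arr=3 -> substrate=7 bound=2 product=4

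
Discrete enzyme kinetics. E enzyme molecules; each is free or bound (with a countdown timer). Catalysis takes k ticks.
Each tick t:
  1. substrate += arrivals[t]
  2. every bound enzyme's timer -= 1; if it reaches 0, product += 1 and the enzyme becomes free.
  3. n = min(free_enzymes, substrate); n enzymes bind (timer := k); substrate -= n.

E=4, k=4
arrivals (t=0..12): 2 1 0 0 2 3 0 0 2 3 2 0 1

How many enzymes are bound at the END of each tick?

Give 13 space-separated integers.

t=0: arr=2 -> substrate=0 bound=2 product=0
t=1: arr=1 -> substrate=0 bound=3 product=0
t=2: arr=0 -> substrate=0 bound=3 product=0
t=3: arr=0 -> substrate=0 bound=3 product=0
t=4: arr=2 -> substrate=0 bound=3 product=2
t=5: arr=3 -> substrate=1 bound=4 product=3
t=6: arr=0 -> substrate=1 bound=4 product=3
t=7: arr=0 -> substrate=1 bound=4 product=3
t=8: arr=2 -> substrate=1 bound=4 product=5
t=9: arr=3 -> substrate=2 bound=4 product=7
t=10: arr=2 -> substrate=4 bound=4 product=7
t=11: arr=0 -> substrate=4 bound=4 product=7
t=12: arr=1 -> substrate=3 bound=4 product=9

Answer: 2 3 3 3 3 4 4 4 4 4 4 4 4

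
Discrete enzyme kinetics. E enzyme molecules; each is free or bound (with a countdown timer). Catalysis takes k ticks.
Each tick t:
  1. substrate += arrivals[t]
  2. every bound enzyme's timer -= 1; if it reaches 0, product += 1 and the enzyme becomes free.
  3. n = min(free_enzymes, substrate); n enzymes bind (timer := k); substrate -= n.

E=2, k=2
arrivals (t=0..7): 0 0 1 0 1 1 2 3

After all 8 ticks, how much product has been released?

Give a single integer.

Answer: 3

Derivation:
t=0: arr=0 -> substrate=0 bound=0 product=0
t=1: arr=0 -> substrate=0 bound=0 product=0
t=2: arr=1 -> substrate=0 bound=1 product=0
t=3: arr=0 -> substrate=0 bound=1 product=0
t=4: arr=1 -> substrate=0 bound=1 product=1
t=5: arr=1 -> substrate=0 bound=2 product=1
t=6: arr=2 -> substrate=1 bound=2 product=2
t=7: arr=3 -> substrate=3 bound=2 product=3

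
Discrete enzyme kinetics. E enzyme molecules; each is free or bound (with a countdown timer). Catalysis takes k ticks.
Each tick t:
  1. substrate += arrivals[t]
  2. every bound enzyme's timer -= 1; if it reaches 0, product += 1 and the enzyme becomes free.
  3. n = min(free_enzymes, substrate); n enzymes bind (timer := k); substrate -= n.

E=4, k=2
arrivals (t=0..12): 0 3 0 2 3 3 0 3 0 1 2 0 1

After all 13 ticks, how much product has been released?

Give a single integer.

t=0: arr=0 -> substrate=0 bound=0 product=0
t=1: arr=3 -> substrate=0 bound=3 product=0
t=2: arr=0 -> substrate=0 bound=3 product=0
t=3: arr=2 -> substrate=0 bound=2 product=3
t=4: arr=3 -> substrate=1 bound=4 product=3
t=5: arr=3 -> substrate=2 bound=4 product=5
t=6: arr=0 -> substrate=0 bound=4 product=7
t=7: arr=3 -> substrate=1 bound=4 product=9
t=8: arr=0 -> substrate=0 bound=3 product=11
t=9: arr=1 -> substrate=0 bound=2 product=13
t=10: arr=2 -> substrate=0 bound=3 product=14
t=11: arr=0 -> substrate=0 bound=2 product=15
t=12: arr=1 -> substrate=0 bound=1 product=17

Answer: 17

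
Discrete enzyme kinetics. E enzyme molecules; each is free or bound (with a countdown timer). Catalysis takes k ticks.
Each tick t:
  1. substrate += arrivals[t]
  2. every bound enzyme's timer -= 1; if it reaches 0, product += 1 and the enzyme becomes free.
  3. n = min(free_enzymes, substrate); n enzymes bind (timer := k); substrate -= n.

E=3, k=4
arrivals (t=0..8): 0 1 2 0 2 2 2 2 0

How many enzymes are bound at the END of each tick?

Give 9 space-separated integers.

t=0: arr=0 -> substrate=0 bound=0 product=0
t=1: arr=1 -> substrate=0 bound=1 product=0
t=2: arr=2 -> substrate=0 bound=3 product=0
t=3: arr=0 -> substrate=0 bound=3 product=0
t=4: arr=2 -> substrate=2 bound=3 product=0
t=5: arr=2 -> substrate=3 bound=3 product=1
t=6: arr=2 -> substrate=3 bound=3 product=3
t=7: arr=2 -> substrate=5 bound=3 product=3
t=8: arr=0 -> substrate=5 bound=3 product=3

Answer: 0 1 3 3 3 3 3 3 3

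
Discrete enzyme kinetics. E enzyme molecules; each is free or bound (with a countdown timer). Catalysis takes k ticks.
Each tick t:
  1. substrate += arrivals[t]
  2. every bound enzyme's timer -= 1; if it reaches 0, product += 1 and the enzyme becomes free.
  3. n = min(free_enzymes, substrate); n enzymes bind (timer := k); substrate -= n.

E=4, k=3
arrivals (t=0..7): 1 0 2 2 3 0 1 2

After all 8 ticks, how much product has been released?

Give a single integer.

t=0: arr=1 -> substrate=0 bound=1 product=0
t=1: arr=0 -> substrate=0 bound=1 product=0
t=2: arr=2 -> substrate=0 bound=3 product=0
t=3: arr=2 -> substrate=0 bound=4 product=1
t=4: arr=3 -> substrate=3 bound=4 product=1
t=5: arr=0 -> substrate=1 bound=4 product=3
t=6: arr=1 -> substrate=0 bound=4 product=5
t=7: arr=2 -> substrate=2 bound=4 product=5

Answer: 5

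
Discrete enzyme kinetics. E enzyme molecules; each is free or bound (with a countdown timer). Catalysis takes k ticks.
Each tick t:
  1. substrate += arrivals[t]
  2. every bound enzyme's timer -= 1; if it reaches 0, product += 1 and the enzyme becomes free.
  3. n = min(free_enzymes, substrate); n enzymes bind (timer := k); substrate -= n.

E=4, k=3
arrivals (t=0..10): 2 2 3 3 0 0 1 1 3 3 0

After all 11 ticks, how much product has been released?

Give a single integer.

t=0: arr=2 -> substrate=0 bound=2 product=0
t=1: arr=2 -> substrate=0 bound=4 product=0
t=2: arr=3 -> substrate=3 bound=4 product=0
t=3: arr=3 -> substrate=4 bound=4 product=2
t=4: arr=0 -> substrate=2 bound=4 product=4
t=5: arr=0 -> substrate=2 bound=4 product=4
t=6: arr=1 -> substrate=1 bound=4 product=6
t=7: arr=1 -> substrate=0 bound=4 product=8
t=8: arr=3 -> substrate=3 bound=4 product=8
t=9: arr=3 -> substrate=4 bound=4 product=10
t=10: arr=0 -> substrate=2 bound=4 product=12

Answer: 12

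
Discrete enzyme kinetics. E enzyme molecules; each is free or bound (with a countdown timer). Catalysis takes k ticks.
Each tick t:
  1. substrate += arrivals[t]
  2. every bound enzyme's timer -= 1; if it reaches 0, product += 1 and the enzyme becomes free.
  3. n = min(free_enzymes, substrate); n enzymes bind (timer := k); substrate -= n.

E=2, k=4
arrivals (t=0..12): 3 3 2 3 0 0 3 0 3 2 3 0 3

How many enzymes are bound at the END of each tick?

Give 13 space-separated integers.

t=0: arr=3 -> substrate=1 bound=2 product=0
t=1: arr=3 -> substrate=4 bound=2 product=0
t=2: arr=2 -> substrate=6 bound=2 product=0
t=3: arr=3 -> substrate=9 bound=2 product=0
t=4: arr=0 -> substrate=7 bound=2 product=2
t=5: arr=0 -> substrate=7 bound=2 product=2
t=6: arr=3 -> substrate=10 bound=2 product=2
t=7: arr=0 -> substrate=10 bound=2 product=2
t=8: arr=3 -> substrate=11 bound=2 product=4
t=9: arr=2 -> substrate=13 bound=2 product=4
t=10: arr=3 -> substrate=16 bound=2 product=4
t=11: arr=0 -> substrate=16 bound=2 product=4
t=12: arr=3 -> substrate=17 bound=2 product=6

Answer: 2 2 2 2 2 2 2 2 2 2 2 2 2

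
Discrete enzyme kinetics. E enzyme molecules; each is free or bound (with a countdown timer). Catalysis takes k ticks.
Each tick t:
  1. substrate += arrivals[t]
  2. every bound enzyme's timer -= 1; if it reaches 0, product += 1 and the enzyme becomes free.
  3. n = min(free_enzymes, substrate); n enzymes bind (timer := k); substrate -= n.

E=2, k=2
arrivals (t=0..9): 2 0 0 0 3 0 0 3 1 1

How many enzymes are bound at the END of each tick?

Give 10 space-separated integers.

t=0: arr=2 -> substrate=0 bound=2 product=0
t=1: arr=0 -> substrate=0 bound=2 product=0
t=2: arr=0 -> substrate=0 bound=0 product=2
t=3: arr=0 -> substrate=0 bound=0 product=2
t=4: arr=3 -> substrate=1 bound=2 product=2
t=5: arr=0 -> substrate=1 bound=2 product=2
t=6: arr=0 -> substrate=0 bound=1 product=4
t=7: arr=3 -> substrate=2 bound=2 product=4
t=8: arr=1 -> substrate=2 bound=2 product=5
t=9: arr=1 -> substrate=2 bound=2 product=6

Answer: 2 2 0 0 2 2 1 2 2 2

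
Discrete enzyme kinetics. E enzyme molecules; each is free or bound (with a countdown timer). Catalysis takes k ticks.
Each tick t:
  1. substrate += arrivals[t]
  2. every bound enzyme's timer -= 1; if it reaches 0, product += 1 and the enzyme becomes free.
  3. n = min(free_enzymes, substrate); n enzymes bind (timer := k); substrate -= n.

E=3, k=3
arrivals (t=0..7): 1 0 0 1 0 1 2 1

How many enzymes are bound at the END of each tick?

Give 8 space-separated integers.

Answer: 1 1 1 1 1 2 3 3

Derivation:
t=0: arr=1 -> substrate=0 bound=1 product=0
t=1: arr=0 -> substrate=0 bound=1 product=0
t=2: arr=0 -> substrate=0 bound=1 product=0
t=3: arr=1 -> substrate=0 bound=1 product=1
t=4: arr=0 -> substrate=0 bound=1 product=1
t=5: arr=1 -> substrate=0 bound=2 product=1
t=6: arr=2 -> substrate=0 bound=3 product=2
t=7: arr=1 -> substrate=1 bound=3 product=2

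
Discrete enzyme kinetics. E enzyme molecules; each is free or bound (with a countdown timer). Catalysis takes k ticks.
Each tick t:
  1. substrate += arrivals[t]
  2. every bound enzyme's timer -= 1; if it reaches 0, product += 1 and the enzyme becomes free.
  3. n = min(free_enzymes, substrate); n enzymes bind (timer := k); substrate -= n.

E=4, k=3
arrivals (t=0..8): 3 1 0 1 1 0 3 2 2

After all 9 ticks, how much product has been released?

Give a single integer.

t=0: arr=3 -> substrate=0 bound=3 product=0
t=1: arr=1 -> substrate=0 bound=4 product=0
t=2: arr=0 -> substrate=0 bound=4 product=0
t=3: arr=1 -> substrate=0 bound=2 product=3
t=4: arr=1 -> substrate=0 bound=2 product=4
t=5: arr=0 -> substrate=0 bound=2 product=4
t=6: arr=3 -> substrate=0 bound=4 product=5
t=7: arr=2 -> substrate=1 bound=4 product=6
t=8: arr=2 -> substrate=3 bound=4 product=6

Answer: 6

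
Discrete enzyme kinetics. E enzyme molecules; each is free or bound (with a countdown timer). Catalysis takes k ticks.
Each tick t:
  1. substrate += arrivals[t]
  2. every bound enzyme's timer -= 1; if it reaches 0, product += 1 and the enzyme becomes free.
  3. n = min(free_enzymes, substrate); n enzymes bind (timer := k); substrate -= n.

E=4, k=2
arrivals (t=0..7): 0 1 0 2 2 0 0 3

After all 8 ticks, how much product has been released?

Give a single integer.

t=0: arr=0 -> substrate=0 bound=0 product=0
t=1: arr=1 -> substrate=0 bound=1 product=0
t=2: arr=0 -> substrate=0 bound=1 product=0
t=3: arr=2 -> substrate=0 bound=2 product=1
t=4: arr=2 -> substrate=0 bound=4 product=1
t=5: arr=0 -> substrate=0 bound=2 product=3
t=6: arr=0 -> substrate=0 bound=0 product=5
t=7: arr=3 -> substrate=0 bound=3 product=5

Answer: 5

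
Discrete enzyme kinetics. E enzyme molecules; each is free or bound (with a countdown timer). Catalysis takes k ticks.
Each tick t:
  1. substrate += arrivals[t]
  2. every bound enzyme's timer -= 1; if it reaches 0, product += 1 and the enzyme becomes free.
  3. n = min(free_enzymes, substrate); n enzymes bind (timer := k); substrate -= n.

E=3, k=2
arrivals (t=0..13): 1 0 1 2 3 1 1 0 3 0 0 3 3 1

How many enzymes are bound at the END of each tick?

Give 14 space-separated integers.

Answer: 1 1 1 3 3 3 3 2 3 3 1 3 3 3

Derivation:
t=0: arr=1 -> substrate=0 bound=1 product=0
t=1: arr=0 -> substrate=0 bound=1 product=0
t=2: arr=1 -> substrate=0 bound=1 product=1
t=3: arr=2 -> substrate=0 bound=3 product=1
t=4: arr=3 -> substrate=2 bound=3 product=2
t=5: arr=1 -> substrate=1 bound=3 product=4
t=6: arr=1 -> substrate=1 bound=3 product=5
t=7: arr=0 -> substrate=0 bound=2 product=7
t=8: arr=3 -> substrate=1 bound=3 product=8
t=9: arr=0 -> substrate=0 bound=3 product=9
t=10: arr=0 -> substrate=0 bound=1 product=11
t=11: arr=3 -> substrate=0 bound=3 product=12
t=12: arr=3 -> substrate=3 bound=3 product=12
t=13: arr=1 -> substrate=1 bound=3 product=15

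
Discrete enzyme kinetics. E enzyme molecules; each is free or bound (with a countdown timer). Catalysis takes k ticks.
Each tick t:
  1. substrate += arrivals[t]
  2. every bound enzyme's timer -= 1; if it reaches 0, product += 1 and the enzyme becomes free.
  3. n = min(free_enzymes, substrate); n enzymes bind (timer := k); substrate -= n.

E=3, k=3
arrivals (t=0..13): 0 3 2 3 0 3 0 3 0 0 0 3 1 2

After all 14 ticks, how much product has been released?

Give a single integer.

Answer: 12

Derivation:
t=0: arr=0 -> substrate=0 bound=0 product=0
t=1: arr=3 -> substrate=0 bound=3 product=0
t=2: arr=2 -> substrate=2 bound=3 product=0
t=3: arr=3 -> substrate=5 bound=3 product=0
t=4: arr=0 -> substrate=2 bound=3 product=3
t=5: arr=3 -> substrate=5 bound=3 product=3
t=6: arr=0 -> substrate=5 bound=3 product=3
t=7: arr=3 -> substrate=5 bound=3 product=6
t=8: arr=0 -> substrate=5 bound=3 product=6
t=9: arr=0 -> substrate=5 bound=3 product=6
t=10: arr=0 -> substrate=2 bound=3 product=9
t=11: arr=3 -> substrate=5 bound=3 product=9
t=12: arr=1 -> substrate=6 bound=3 product=9
t=13: arr=2 -> substrate=5 bound=3 product=12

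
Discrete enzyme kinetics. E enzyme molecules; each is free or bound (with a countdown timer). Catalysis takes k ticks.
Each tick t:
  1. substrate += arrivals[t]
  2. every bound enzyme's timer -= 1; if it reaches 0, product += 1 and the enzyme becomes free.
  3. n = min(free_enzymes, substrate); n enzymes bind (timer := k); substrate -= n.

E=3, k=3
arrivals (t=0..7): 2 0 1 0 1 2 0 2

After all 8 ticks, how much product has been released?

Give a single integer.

Answer: 4

Derivation:
t=0: arr=2 -> substrate=0 bound=2 product=0
t=1: arr=0 -> substrate=0 bound=2 product=0
t=2: arr=1 -> substrate=0 bound=3 product=0
t=3: arr=0 -> substrate=0 bound=1 product=2
t=4: arr=1 -> substrate=0 bound=2 product=2
t=5: arr=2 -> substrate=0 bound=3 product=3
t=6: arr=0 -> substrate=0 bound=3 product=3
t=7: arr=2 -> substrate=1 bound=3 product=4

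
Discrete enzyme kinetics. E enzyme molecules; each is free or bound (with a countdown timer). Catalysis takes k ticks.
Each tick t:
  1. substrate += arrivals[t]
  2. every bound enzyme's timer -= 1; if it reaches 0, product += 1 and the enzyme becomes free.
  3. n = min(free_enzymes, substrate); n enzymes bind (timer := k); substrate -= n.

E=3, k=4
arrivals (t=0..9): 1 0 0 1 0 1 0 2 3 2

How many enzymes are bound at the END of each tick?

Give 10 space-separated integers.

Answer: 1 1 1 2 1 2 2 3 3 3

Derivation:
t=0: arr=1 -> substrate=0 bound=1 product=0
t=1: arr=0 -> substrate=0 bound=1 product=0
t=2: arr=0 -> substrate=0 bound=1 product=0
t=3: arr=1 -> substrate=0 bound=2 product=0
t=4: arr=0 -> substrate=0 bound=1 product=1
t=5: arr=1 -> substrate=0 bound=2 product=1
t=6: arr=0 -> substrate=0 bound=2 product=1
t=7: arr=2 -> substrate=0 bound=3 product=2
t=8: arr=3 -> substrate=3 bound=3 product=2
t=9: arr=2 -> substrate=4 bound=3 product=3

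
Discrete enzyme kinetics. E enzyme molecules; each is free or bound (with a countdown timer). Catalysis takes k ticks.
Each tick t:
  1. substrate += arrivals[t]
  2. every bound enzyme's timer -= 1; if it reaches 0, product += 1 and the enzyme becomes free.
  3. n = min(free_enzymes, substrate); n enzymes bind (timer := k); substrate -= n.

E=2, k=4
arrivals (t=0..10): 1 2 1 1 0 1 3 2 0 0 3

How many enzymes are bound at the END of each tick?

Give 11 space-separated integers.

t=0: arr=1 -> substrate=0 bound=1 product=0
t=1: arr=2 -> substrate=1 bound=2 product=0
t=2: arr=1 -> substrate=2 bound=2 product=0
t=3: arr=1 -> substrate=3 bound=2 product=0
t=4: arr=0 -> substrate=2 bound=2 product=1
t=5: arr=1 -> substrate=2 bound=2 product=2
t=6: arr=3 -> substrate=5 bound=2 product=2
t=7: arr=2 -> substrate=7 bound=2 product=2
t=8: arr=0 -> substrate=6 bound=2 product=3
t=9: arr=0 -> substrate=5 bound=2 product=4
t=10: arr=3 -> substrate=8 bound=2 product=4

Answer: 1 2 2 2 2 2 2 2 2 2 2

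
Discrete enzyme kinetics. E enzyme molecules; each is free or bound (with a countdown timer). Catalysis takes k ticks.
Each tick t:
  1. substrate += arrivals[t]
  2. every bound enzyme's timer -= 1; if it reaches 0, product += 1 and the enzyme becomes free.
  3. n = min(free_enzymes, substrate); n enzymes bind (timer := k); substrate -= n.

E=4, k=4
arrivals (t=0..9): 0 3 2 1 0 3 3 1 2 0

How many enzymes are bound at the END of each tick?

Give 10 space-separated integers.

Answer: 0 3 4 4 4 4 4 4 4 4

Derivation:
t=0: arr=0 -> substrate=0 bound=0 product=0
t=1: arr=3 -> substrate=0 bound=3 product=0
t=2: arr=2 -> substrate=1 bound=4 product=0
t=3: arr=1 -> substrate=2 bound=4 product=0
t=4: arr=0 -> substrate=2 bound=4 product=0
t=5: arr=3 -> substrate=2 bound=4 product=3
t=6: arr=3 -> substrate=4 bound=4 product=4
t=7: arr=1 -> substrate=5 bound=4 product=4
t=8: arr=2 -> substrate=7 bound=4 product=4
t=9: arr=0 -> substrate=4 bound=4 product=7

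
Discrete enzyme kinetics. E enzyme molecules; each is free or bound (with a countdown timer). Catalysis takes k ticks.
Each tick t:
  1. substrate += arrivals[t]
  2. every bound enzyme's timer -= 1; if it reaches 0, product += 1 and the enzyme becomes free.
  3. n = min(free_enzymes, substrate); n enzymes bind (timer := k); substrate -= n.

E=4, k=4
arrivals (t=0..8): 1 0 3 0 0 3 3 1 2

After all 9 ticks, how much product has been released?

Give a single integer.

t=0: arr=1 -> substrate=0 bound=1 product=0
t=1: arr=0 -> substrate=0 bound=1 product=0
t=2: arr=3 -> substrate=0 bound=4 product=0
t=3: arr=0 -> substrate=0 bound=4 product=0
t=4: arr=0 -> substrate=0 bound=3 product=1
t=5: arr=3 -> substrate=2 bound=4 product=1
t=6: arr=3 -> substrate=2 bound=4 product=4
t=7: arr=1 -> substrate=3 bound=4 product=4
t=8: arr=2 -> substrate=5 bound=4 product=4

Answer: 4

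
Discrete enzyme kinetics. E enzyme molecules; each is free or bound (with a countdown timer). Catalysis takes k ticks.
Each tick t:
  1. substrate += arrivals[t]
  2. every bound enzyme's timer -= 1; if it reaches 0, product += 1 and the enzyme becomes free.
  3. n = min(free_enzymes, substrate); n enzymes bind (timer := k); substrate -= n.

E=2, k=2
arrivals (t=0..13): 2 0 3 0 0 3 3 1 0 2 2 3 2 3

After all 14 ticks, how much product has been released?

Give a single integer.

t=0: arr=2 -> substrate=0 bound=2 product=0
t=1: arr=0 -> substrate=0 bound=2 product=0
t=2: arr=3 -> substrate=1 bound=2 product=2
t=3: arr=0 -> substrate=1 bound=2 product=2
t=4: arr=0 -> substrate=0 bound=1 product=4
t=5: arr=3 -> substrate=2 bound=2 product=4
t=6: arr=3 -> substrate=4 bound=2 product=5
t=7: arr=1 -> substrate=4 bound=2 product=6
t=8: arr=0 -> substrate=3 bound=2 product=7
t=9: arr=2 -> substrate=4 bound=2 product=8
t=10: arr=2 -> substrate=5 bound=2 product=9
t=11: arr=3 -> substrate=7 bound=2 product=10
t=12: arr=2 -> substrate=8 bound=2 product=11
t=13: arr=3 -> substrate=10 bound=2 product=12

Answer: 12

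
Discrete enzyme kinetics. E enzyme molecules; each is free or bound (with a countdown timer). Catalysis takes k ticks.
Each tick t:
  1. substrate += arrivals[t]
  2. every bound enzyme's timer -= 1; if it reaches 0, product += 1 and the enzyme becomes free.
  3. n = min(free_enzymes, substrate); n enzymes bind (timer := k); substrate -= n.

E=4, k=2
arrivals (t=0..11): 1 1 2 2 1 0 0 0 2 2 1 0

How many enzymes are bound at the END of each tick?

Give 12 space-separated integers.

Answer: 1 2 3 4 3 1 0 0 2 4 3 1

Derivation:
t=0: arr=1 -> substrate=0 bound=1 product=0
t=1: arr=1 -> substrate=0 bound=2 product=0
t=2: arr=2 -> substrate=0 bound=3 product=1
t=3: arr=2 -> substrate=0 bound=4 product=2
t=4: arr=1 -> substrate=0 bound=3 product=4
t=5: arr=0 -> substrate=0 bound=1 product=6
t=6: arr=0 -> substrate=0 bound=0 product=7
t=7: arr=0 -> substrate=0 bound=0 product=7
t=8: arr=2 -> substrate=0 bound=2 product=7
t=9: arr=2 -> substrate=0 bound=4 product=7
t=10: arr=1 -> substrate=0 bound=3 product=9
t=11: arr=0 -> substrate=0 bound=1 product=11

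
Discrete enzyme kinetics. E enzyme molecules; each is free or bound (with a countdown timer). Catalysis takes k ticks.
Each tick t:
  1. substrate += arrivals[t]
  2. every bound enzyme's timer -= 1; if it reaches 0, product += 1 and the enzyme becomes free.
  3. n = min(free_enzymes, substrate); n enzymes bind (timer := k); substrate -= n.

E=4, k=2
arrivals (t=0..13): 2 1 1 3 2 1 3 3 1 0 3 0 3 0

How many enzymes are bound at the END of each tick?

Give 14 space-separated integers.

t=0: arr=2 -> substrate=0 bound=2 product=0
t=1: arr=1 -> substrate=0 bound=3 product=0
t=2: arr=1 -> substrate=0 bound=2 product=2
t=3: arr=3 -> substrate=0 bound=4 product=3
t=4: arr=2 -> substrate=1 bound=4 product=4
t=5: arr=1 -> substrate=0 bound=3 product=7
t=6: arr=3 -> substrate=1 bound=4 product=8
t=7: arr=3 -> substrate=2 bound=4 product=10
t=8: arr=1 -> substrate=1 bound=4 product=12
t=9: arr=0 -> substrate=0 bound=3 product=14
t=10: arr=3 -> substrate=0 bound=4 product=16
t=11: arr=0 -> substrate=0 bound=3 product=17
t=12: arr=3 -> substrate=0 bound=3 product=20
t=13: arr=0 -> substrate=0 bound=3 product=20

Answer: 2 3 2 4 4 3 4 4 4 3 4 3 3 3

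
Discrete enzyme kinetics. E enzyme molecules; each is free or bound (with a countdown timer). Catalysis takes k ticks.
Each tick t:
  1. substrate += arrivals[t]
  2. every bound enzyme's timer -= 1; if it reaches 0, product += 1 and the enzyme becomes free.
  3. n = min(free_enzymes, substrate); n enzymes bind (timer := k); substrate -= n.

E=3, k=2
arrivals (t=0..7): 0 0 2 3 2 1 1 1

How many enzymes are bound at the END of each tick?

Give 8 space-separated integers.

t=0: arr=0 -> substrate=0 bound=0 product=0
t=1: arr=0 -> substrate=0 bound=0 product=0
t=2: arr=2 -> substrate=0 bound=2 product=0
t=3: arr=3 -> substrate=2 bound=3 product=0
t=4: arr=2 -> substrate=2 bound=3 product=2
t=5: arr=1 -> substrate=2 bound=3 product=3
t=6: arr=1 -> substrate=1 bound=3 product=5
t=7: arr=1 -> substrate=1 bound=3 product=6

Answer: 0 0 2 3 3 3 3 3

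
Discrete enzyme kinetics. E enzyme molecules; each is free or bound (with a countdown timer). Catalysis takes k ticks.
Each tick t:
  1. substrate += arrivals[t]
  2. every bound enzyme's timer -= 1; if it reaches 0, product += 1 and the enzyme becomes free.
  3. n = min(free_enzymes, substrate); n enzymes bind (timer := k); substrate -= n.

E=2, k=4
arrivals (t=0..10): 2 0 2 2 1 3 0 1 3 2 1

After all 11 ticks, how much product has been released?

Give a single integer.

Answer: 4

Derivation:
t=0: arr=2 -> substrate=0 bound=2 product=0
t=1: arr=0 -> substrate=0 bound=2 product=0
t=2: arr=2 -> substrate=2 bound=2 product=0
t=3: arr=2 -> substrate=4 bound=2 product=0
t=4: arr=1 -> substrate=3 bound=2 product=2
t=5: arr=3 -> substrate=6 bound=2 product=2
t=6: arr=0 -> substrate=6 bound=2 product=2
t=7: arr=1 -> substrate=7 bound=2 product=2
t=8: arr=3 -> substrate=8 bound=2 product=4
t=9: arr=2 -> substrate=10 bound=2 product=4
t=10: arr=1 -> substrate=11 bound=2 product=4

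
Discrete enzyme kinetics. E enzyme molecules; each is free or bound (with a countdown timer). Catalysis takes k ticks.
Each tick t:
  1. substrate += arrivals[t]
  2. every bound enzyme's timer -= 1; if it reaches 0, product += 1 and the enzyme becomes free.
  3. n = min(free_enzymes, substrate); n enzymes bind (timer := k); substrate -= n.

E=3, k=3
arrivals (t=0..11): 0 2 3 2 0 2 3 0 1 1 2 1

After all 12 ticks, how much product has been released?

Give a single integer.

t=0: arr=0 -> substrate=0 bound=0 product=0
t=1: arr=2 -> substrate=0 bound=2 product=0
t=2: arr=3 -> substrate=2 bound=3 product=0
t=3: arr=2 -> substrate=4 bound=3 product=0
t=4: arr=0 -> substrate=2 bound=3 product=2
t=5: arr=2 -> substrate=3 bound=3 product=3
t=6: arr=3 -> substrate=6 bound=3 product=3
t=7: arr=0 -> substrate=4 bound=3 product=5
t=8: arr=1 -> substrate=4 bound=3 product=6
t=9: arr=1 -> substrate=5 bound=3 product=6
t=10: arr=2 -> substrate=5 bound=3 product=8
t=11: arr=1 -> substrate=5 bound=3 product=9

Answer: 9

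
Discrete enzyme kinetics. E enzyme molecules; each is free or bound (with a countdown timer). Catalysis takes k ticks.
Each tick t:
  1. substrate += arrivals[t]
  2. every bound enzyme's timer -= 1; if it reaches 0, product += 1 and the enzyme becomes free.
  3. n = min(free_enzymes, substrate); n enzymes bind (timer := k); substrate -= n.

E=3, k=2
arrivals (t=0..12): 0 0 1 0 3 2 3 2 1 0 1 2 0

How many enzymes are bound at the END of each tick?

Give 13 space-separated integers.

t=0: arr=0 -> substrate=0 bound=0 product=0
t=1: arr=0 -> substrate=0 bound=0 product=0
t=2: arr=1 -> substrate=0 bound=1 product=0
t=3: arr=0 -> substrate=0 bound=1 product=0
t=4: arr=3 -> substrate=0 bound=3 product=1
t=5: arr=2 -> substrate=2 bound=3 product=1
t=6: arr=3 -> substrate=2 bound=3 product=4
t=7: arr=2 -> substrate=4 bound=3 product=4
t=8: arr=1 -> substrate=2 bound=3 product=7
t=9: arr=0 -> substrate=2 bound=3 product=7
t=10: arr=1 -> substrate=0 bound=3 product=10
t=11: arr=2 -> substrate=2 bound=3 product=10
t=12: arr=0 -> substrate=0 bound=2 product=13

Answer: 0 0 1 1 3 3 3 3 3 3 3 3 2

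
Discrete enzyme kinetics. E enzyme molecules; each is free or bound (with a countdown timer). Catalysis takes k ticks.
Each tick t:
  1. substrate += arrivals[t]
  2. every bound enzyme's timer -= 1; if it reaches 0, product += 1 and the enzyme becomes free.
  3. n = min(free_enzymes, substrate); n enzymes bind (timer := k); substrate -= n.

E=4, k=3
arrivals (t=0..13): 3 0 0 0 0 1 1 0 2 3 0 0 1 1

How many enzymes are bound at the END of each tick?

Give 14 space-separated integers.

t=0: arr=3 -> substrate=0 bound=3 product=0
t=1: arr=0 -> substrate=0 bound=3 product=0
t=2: arr=0 -> substrate=0 bound=3 product=0
t=3: arr=0 -> substrate=0 bound=0 product=3
t=4: arr=0 -> substrate=0 bound=0 product=3
t=5: arr=1 -> substrate=0 bound=1 product=3
t=6: arr=1 -> substrate=0 bound=2 product=3
t=7: arr=0 -> substrate=0 bound=2 product=3
t=8: arr=2 -> substrate=0 bound=3 product=4
t=9: arr=3 -> substrate=1 bound=4 product=5
t=10: arr=0 -> substrate=1 bound=4 product=5
t=11: arr=0 -> substrate=0 bound=3 product=7
t=12: arr=1 -> substrate=0 bound=2 product=9
t=13: arr=1 -> substrate=0 bound=3 product=9

Answer: 3 3 3 0 0 1 2 2 3 4 4 3 2 3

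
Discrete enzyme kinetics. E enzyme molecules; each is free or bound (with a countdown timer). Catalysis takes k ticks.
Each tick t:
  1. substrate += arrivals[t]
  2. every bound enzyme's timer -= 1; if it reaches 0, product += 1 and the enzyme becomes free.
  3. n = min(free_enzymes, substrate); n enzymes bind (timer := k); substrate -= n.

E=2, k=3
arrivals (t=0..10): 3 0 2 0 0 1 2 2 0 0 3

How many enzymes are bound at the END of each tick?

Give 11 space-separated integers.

t=0: arr=3 -> substrate=1 bound=2 product=0
t=1: arr=0 -> substrate=1 bound=2 product=0
t=2: arr=2 -> substrate=3 bound=2 product=0
t=3: arr=0 -> substrate=1 bound=2 product=2
t=4: arr=0 -> substrate=1 bound=2 product=2
t=5: arr=1 -> substrate=2 bound=2 product=2
t=6: arr=2 -> substrate=2 bound=2 product=4
t=7: arr=2 -> substrate=4 bound=2 product=4
t=8: arr=0 -> substrate=4 bound=2 product=4
t=9: arr=0 -> substrate=2 bound=2 product=6
t=10: arr=3 -> substrate=5 bound=2 product=6

Answer: 2 2 2 2 2 2 2 2 2 2 2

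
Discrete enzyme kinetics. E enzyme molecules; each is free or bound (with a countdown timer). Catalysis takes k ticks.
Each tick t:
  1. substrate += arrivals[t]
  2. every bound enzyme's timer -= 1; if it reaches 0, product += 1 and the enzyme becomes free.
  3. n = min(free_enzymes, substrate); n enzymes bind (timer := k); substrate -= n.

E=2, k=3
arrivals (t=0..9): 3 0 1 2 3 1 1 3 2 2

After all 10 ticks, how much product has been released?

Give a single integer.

t=0: arr=3 -> substrate=1 bound=2 product=0
t=1: arr=0 -> substrate=1 bound=2 product=0
t=2: arr=1 -> substrate=2 bound=2 product=0
t=3: arr=2 -> substrate=2 bound=2 product=2
t=4: arr=3 -> substrate=5 bound=2 product=2
t=5: arr=1 -> substrate=6 bound=2 product=2
t=6: arr=1 -> substrate=5 bound=2 product=4
t=7: arr=3 -> substrate=8 bound=2 product=4
t=8: arr=2 -> substrate=10 bound=2 product=4
t=9: arr=2 -> substrate=10 bound=2 product=6

Answer: 6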